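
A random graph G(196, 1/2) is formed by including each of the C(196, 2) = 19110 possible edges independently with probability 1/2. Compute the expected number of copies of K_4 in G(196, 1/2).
E[# K_4] = C(196, 4) · (1/2)^C(4, 2) = 59626385 / 2^6 = 931662.265625

For each 4-subset S of vertices (there are C(196, 4) = 59626385 such S), let X_S = 1 if S induces a K_4 (all C(4, 2) = 6 edges present). Then P(X_S = 1) = (1/2)^6 = 1/64. By linearity of expectation, E[# K_4] = C(196, 4) · (1/2)^6 = 59626385 / 64 = 931662.265625.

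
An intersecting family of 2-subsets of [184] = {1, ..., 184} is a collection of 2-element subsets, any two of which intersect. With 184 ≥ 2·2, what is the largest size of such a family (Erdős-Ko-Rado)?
max |F| = C(183, 1) = 183

Erdős-Ko-Rado (1961): when n ≥ 2k, max |F| = C(n−1, k−1). The bound is attained by the star {A : i ∈ A} for any fixed i ∈ [n]. Here C(184−1, 2−1) = C(183, 1) = 183.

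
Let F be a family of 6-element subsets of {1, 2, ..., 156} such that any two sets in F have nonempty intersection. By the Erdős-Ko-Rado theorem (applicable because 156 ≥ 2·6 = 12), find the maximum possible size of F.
max |F| = C(155, 5) = 698526906

The Erdős-Ko-Rado theorem states: for n ≥ 2k, an intersecting family of k-subsets of an n-element set has size at most C(n − 1, k − 1), with equality for 'star' families {A ⊆ [n] : |A| = k, i ∈ A} (fix an element i). For n = 156, k = 6: C(155, 5) = 698526906.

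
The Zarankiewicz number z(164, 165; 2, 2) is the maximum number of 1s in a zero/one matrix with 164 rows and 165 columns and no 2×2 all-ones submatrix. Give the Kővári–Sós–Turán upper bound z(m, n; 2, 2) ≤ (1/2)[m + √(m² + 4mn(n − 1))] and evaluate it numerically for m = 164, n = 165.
z(164, 165; 2, 2) ≤ (1/2)[164 + √(164² + 4·164·165·164)] = (1/2)[164 + √17778256] = 2190.2135

Kővári–Sós–Turán: let r_1, ..., r_164 be the row sums and z = Σ r_i the total number of 1s. Each pair of columns can share at most one row with both entries 1 (else a 2×2 all-ones block appears), so Σ_i C(r_i, 2) ≤ C(165, 2) = 13530. By convexity Σ_i C(r_i, 2) ≥ 164·C(z/164, 2) = z(z − 164)/(2·164), giving z² − 164z − 164·165·164 ≤ 0 and hence z ≤ (1/2)[164 + √(26896 + 4·4437840)] = (1/2)[164 + √17778256] ≈ (1/2)(164 + 4216.4269) = 2190.2135.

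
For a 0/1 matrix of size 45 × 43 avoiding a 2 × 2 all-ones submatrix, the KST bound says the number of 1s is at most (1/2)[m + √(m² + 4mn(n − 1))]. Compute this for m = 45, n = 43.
z(45, 43; 2, 2) ≤ (1/2)[45 + √(45² + 4·45·43·42)] = (1/2)[45 + √327105] = 308.4655

Kővári–Sós–Turán: let r_1, ..., r_45 be the row sums and z = Σ r_i the total number of 1s. Each pair of columns can share at most one row with both entries 1 (else a 2×2 all-ones block appears), so Σ_i C(r_i, 2) ≤ C(43, 2) = 903. By convexity Σ_i C(r_i, 2) ≥ 45·C(z/45, 2) = z(z − 45)/(2·45), giving z² − 45z − 45·43·42 ≤ 0 and hence z ≤ (1/2)[45 + √(2025 + 4·81270)] = (1/2)[45 + √327105] ≈ (1/2)(45 + 571.9309) = 308.4655.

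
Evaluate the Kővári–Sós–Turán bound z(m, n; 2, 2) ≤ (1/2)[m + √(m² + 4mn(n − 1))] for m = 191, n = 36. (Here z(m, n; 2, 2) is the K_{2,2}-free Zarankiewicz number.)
z(191, 36; 2, 2) ≤ (1/2)[191 + √(191² + 4·191·36·35)] = (1/2)[191 + √999121] = 595.2802

Kővári–Sós–Turán: let r_1, ..., r_191 be the row sums and z = Σ r_i the total number of 1s. Each pair of columns can share at most one row with both entries 1 (else a 2×2 all-ones block appears), so Σ_i C(r_i, 2) ≤ C(36, 2) = 630. By convexity Σ_i C(r_i, 2) ≥ 191·C(z/191, 2) = z(z − 191)/(2·191), giving z² − 191z − 191·36·35 ≤ 0 and hence z ≤ (1/2)[191 + √(36481 + 4·240660)] = (1/2)[191 + √999121] ≈ (1/2)(191 + 999.5604) = 595.2802.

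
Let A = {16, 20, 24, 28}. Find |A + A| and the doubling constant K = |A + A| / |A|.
K = |A + A| / |A| = 7/4

Enumerate A + A = {a + b : a, b ∈ A}. With |A| = 4, there are |A|^2 = 16 ordered sum pairs; collecting distinct values, A + A = {32, 36, 40, 44, 48, 52, 56}, so |A + A| = 7. Thus K = 7/4. Here |A + A| = 2|A| − 1 = 7, the minimum possible — so K = 7/4 is minimal, which holds iff A is an arithmetic progression.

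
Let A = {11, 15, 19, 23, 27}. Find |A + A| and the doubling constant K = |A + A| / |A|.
K = |A + A| / |A| = 9/5

Enumerate A + A = {a + b : a, b ∈ A}. With |A| = 5, there are |A|^2 = 25 ordered sum pairs; collecting distinct values, A + A = {22, 26, 30, 34, 38, 42, 46, 50, 54}, so |A + A| = 9. Thus K = 9/5. Here |A + A| = 2|A| − 1 = 9, the minimum possible — so K = 9/5 is minimal, which holds iff A is an arithmetic progression.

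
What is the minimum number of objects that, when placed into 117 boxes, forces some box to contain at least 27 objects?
n = (27 − 1)·117 + 1 = 3043

By the generalised pigeonhole principle, to guarantee some box contains ≥ r objects we need more than (r − 1) · k objects total. Threshold: n = (r − 1) · k + 1. With r = 27 and k = 117: n = 26 · 117 + 1 = 3042 + 1 = 3043. For n = 3042 = 26 · 117, we can put exactly 26 objects in every box, avoiding 27 in any single one — so 3043 is tight.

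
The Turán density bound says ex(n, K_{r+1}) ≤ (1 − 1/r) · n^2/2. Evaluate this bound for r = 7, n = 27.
Turán density bound = (6/7) · 27^2/2 = 2187/7 ≈ 312.4286

Turán's theorem: ex(n, K_{r+1}) is achieved by the complete r-partite Turán graph T(n, r) with parts as balanced as possible, and is at most (1 − 1/r) · n^2/2. For r = 7, n = 27: the density bound is (6/7) · 729/2 = 2187/7 ≈ 312.4286. The integer-valued extremum is e(T(27, 7)) = 312, which is strictly less than the density bound 2187/7 since 7 ∤ 27 (the parts of T(27, 7) cannot all be equal).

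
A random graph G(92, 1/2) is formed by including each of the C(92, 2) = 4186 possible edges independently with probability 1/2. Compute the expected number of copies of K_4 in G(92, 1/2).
E[# K_4] = C(92, 4) · (1/2)^C(4, 2) = 2794155 / 2^6 = 43658.671875

For each 4-subset S of vertices (there are C(92, 4) = 2794155 such S), let X_S = 1 if S induces a K_4 (all C(4, 2) = 6 edges present). Then P(X_S = 1) = (1/2)^6 = 1/64. By linearity of expectation, E[# K_4] = C(92, 4) · (1/2)^6 = 2794155 / 64 = 43658.671875.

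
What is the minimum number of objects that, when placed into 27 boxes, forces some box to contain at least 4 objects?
n = (4 − 1)·27 + 1 = 82

By the generalised pigeonhole principle, to guarantee some box contains ≥ r objects we need more than (r − 1) · k objects total. Threshold: n = (r − 1) · k + 1. With r = 4 and k = 27: n = 3 · 27 + 1 = 81 + 1 = 82. For n = 81 = 3 · 27, we can put exactly 3 objects in every box, avoiding 4 in any single one — so 82 is tight.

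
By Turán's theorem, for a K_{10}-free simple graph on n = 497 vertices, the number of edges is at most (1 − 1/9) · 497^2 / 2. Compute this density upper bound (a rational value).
Turán density bound = (8/9) · 497^2/2 = 988036/9 ≈ 109781.7778

Turán's theorem: ex(n, K_{r+1}) is achieved by the complete r-partite Turán graph T(n, r) with parts as balanced as possible, and is at most (1 − 1/r) · n^2/2. For r = 9, n = 497: the density bound is (8/9) · 247009/2 = 988036/9 ≈ 109781.7778. The integer-valued extremum is e(T(497, 9)) = 109781, which is strictly less than the density bound 988036/9 since 9 ∤ 497 (the parts of T(497, 9) cannot all be equal).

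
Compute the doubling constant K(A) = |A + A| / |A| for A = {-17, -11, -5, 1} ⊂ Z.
K = |A + A| / |A| = 7/4

Enumerate A + A = {a + b : a, b ∈ A}. With |A| = 4, there are |A|^2 = 16 ordered sum pairs; collecting distinct values, A + A = {-34, -28, -22, -16, -10, -4, 2}, so |A + A| = 7. Thus K = 7/4. Here |A + A| = 2|A| − 1 = 7, the minimum possible — so K = 7/4 is minimal, which holds iff A is an arithmetic progression.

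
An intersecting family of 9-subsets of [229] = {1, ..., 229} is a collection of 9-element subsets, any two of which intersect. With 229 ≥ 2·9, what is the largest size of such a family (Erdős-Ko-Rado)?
max |F| = C(228, 8) = 159966582803820

The Erdős-Ko-Rado theorem states: for n ≥ 2k, an intersecting family of k-subsets of an n-element set has size at most C(n − 1, k − 1), with equality for 'star' families {A ⊆ [n] : |A| = k, i ∈ A} (fix an element i). For n = 229, k = 9: C(228, 8) = 159966582803820.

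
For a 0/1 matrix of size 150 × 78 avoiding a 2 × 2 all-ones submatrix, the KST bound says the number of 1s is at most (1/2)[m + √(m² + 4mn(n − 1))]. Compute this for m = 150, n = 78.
z(150, 78; 2, 2) ≤ (1/2)[150 + √(150² + 4·150·78·77)] = (1/2)[150 + √3626100] = 1027.1161

Kővári–Sós–Turán: let r_1, ..., r_150 be the row sums and z = Σ r_i the total number of 1s. Each pair of columns can share at most one row with both entries 1 (else a 2×2 all-ones block appears), so Σ_i C(r_i, 2) ≤ C(78, 2) = 3003. By convexity Σ_i C(r_i, 2) ≥ 150·C(z/150, 2) = z(z − 150)/(2·150), giving z² − 150z − 150·78·77 ≤ 0 and hence z ≤ (1/2)[150 + √(22500 + 4·900900)] = (1/2)[150 + √3626100] ≈ (1/2)(150 + 1904.2321) = 1027.1161.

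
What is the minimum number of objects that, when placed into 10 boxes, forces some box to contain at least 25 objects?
n = (25 − 1)·10 + 1 = 241

By the generalised pigeonhole principle, to guarantee some box contains ≥ r objects we need more than (r − 1) · k objects total. Threshold: n = (r − 1) · k + 1. With r = 25 and k = 10: n = 24 · 10 + 1 = 240 + 1 = 241. For n = 240 = 24 · 10, we can put exactly 24 objects in every box, avoiding 25 in any single one — so 241 is tight.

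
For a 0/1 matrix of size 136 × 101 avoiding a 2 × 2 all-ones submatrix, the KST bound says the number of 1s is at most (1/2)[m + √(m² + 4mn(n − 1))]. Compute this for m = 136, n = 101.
z(136, 101; 2, 2) ≤ (1/2)[136 + √(136² + 4·136·101·100)] = (1/2)[136 + √5512896] = 1241.9779

Kővári–Sós–Turán: let r_1, ..., r_136 be the row sums and z = Σ r_i the total number of 1s. Each pair of columns can share at most one row with both entries 1 (else a 2×2 all-ones block appears), so Σ_i C(r_i, 2) ≤ C(101, 2) = 5050. By convexity Σ_i C(r_i, 2) ≥ 136·C(z/136, 2) = z(z − 136)/(2·136), giving z² − 136z − 136·101·100 ≤ 0 and hence z ≤ (1/2)[136 + √(18496 + 4·1373600)] = (1/2)[136 + √5512896] ≈ (1/2)(136 + 2347.9557) = 1241.9779.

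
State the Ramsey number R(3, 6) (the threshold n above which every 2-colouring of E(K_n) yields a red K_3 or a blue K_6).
R(3, 6) = 18

Lower bound: an explicit 2-colouring of K_{17} (typically a Paley-type or other structured construction) avoids a red K_3 and a blue K_6, showing R(3, 6) > 17.
Upper bound: the simple Erdős–Szekeres recurrence only gives R(3, 6) ≤ 20; the tight bound R(3, 6) ≤ 18 requires a sharper case analysis (or computer search) of 2-colourings of K_{18}.
Hence R(3, 6) = 18.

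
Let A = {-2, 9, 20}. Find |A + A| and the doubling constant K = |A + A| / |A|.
K = |A + A| / |A| = 5/3

Enumerate A + A = {a + b : a, b ∈ A}. With |A| = 3, there are |A|^2 = 9 ordered sum pairs; collecting distinct values, A + A = {-4, 7, 18, 29, 40}, so |A + A| = 5. Thus K = 5/3. Here |A + A| = 2|A| − 1 = 5, the minimum possible — so K = 5/3 is minimal, which holds iff A is an arithmetic progression.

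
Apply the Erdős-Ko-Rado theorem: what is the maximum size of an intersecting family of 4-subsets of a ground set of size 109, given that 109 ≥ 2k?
max |F| = C(108, 3) = 204156

Erdős-Ko-Rado (1961): when n ≥ 2k, max |F| = C(n−1, k−1). The bound is attained by the star {A : i ∈ A} for any fixed i ∈ [n]. Here C(109−1, 4−1) = C(108, 3) = 204156.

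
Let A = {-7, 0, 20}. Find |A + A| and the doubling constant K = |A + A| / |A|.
K = |A + A| / |A| = 6/3 = 2

Enumerate A + A = {a + b : a, b ∈ A}. With |A| = 3, there are |A|^2 = 9 ordered sum pairs; collecting distinct values, A + A = {-14, -7, 0, 13, 20, 40}, so |A + A| = 6. Thus K = 6/3 = 2. For comparison, the minimum possible |A + A| over all 3-element sets is 2·3 − 1 = 5 (so min K = 5/3), attained only by arithmetic progressions.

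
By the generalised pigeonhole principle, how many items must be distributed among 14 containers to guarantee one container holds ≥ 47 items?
n = (47 − 1)·14 + 1 = 645

By the generalised pigeonhole principle, to guarantee some box contains ≥ r objects we need more than (r − 1) · k objects total. Threshold: n = (r − 1) · k + 1. With r = 47 and k = 14: n = 46 · 14 + 1 = 644 + 1 = 645. For n = 644 = 46 · 14, we can put exactly 46 objects in every box, avoiding 47 in any single one — so 645 is tight.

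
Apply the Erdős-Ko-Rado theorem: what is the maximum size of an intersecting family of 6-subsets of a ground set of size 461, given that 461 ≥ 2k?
max |F| = C(460, 5) = 167932901592

Erdős-Ko-Rado (1961): when n ≥ 2k, max |F| = C(n−1, k−1). The bound is attained by the star {A : i ∈ A} for any fixed i ∈ [n]. Here C(461−1, 6−1) = C(460, 5) = 167932901592.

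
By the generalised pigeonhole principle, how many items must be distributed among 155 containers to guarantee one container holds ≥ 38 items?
n = (38 − 1)·155 + 1 = 5736

By the generalised pigeonhole principle, to guarantee some box contains ≥ r objects we need more than (r − 1) · k objects total. Threshold: n = (r − 1) · k + 1. With r = 38 and k = 155: n = 37 · 155 + 1 = 5735 + 1 = 5736. For n = 5735 = 37 · 155, we can put exactly 37 objects in every box, avoiding 38 in any single one — so 5736 is tight.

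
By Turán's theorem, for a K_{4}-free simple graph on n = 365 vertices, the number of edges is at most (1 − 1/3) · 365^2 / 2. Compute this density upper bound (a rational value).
Turán density bound = (2/3) · 365^2/2 = 133225/3 ≈ 44408.3333

Turán's theorem: ex(n, K_{r+1}) is achieved by the complete r-partite Turán graph T(n, r) with parts as balanced as possible, and is at most (1 − 1/r) · n^2/2. For r = 3, n = 365: the density bound is (2/3) · 133225/2 = 133225/3 ≈ 44408.3333. The integer-valued extremum is e(T(365, 3)) = 44408, which is strictly less than the density bound 133225/3 since 3 ∤ 365 (the parts of T(365, 3) cannot all be equal).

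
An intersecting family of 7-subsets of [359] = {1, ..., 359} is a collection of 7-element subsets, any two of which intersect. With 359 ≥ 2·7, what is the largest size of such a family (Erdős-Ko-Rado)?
max |F| = C(358, 6) = 2803335422713

The Erdős-Ko-Rado theorem states: for n ≥ 2k, an intersecting family of k-subsets of an n-element set has size at most C(n − 1, k − 1), with equality for 'star' families {A ⊆ [n] : |A| = k, i ∈ A} (fix an element i). For n = 359, k = 7: C(358, 6) = 2803335422713.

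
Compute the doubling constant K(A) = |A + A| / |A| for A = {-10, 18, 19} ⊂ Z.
K = |A + A| / |A| = 6/3 = 2

Enumerate A + A = {a + b : a, b ∈ A}. With |A| = 3, there are |A|^2 = 9 ordered sum pairs; collecting distinct values, A + A = {-20, 8, 9, 36, 37, 38}, so |A + A| = 6. Thus K = 6/3 = 2. For comparison, the minimum possible |A + A| over all 3-element sets is 2·3 − 1 = 5 (so min K = 5/3), attained only by arithmetic progressions.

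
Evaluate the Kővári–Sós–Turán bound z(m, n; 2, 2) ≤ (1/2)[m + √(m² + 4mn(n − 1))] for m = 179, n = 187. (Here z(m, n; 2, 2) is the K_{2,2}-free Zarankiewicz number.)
z(179, 187; 2, 2) ≤ (1/2)[179 + √(179² + 4·179·187·186)] = (1/2)[179 + √24935953] = 2586.2956

Kővári–Sós–Turán: let r_1, ..., r_179 be the row sums and z = Σ r_i the total number of 1s. Each pair of columns can share at most one row with both entries 1 (else a 2×2 all-ones block appears), so Σ_i C(r_i, 2) ≤ C(187, 2) = 17391. By convexity Σ_i C(r_i, 2) ≥ 179·C(z/179, 2) = z(z − 179)/(2·179), giving z² − 179z − 179·187·186 ≤ 0 and hence z ≤ (1/2)[179 + √(32041 + 4·6225978)] = (1/2)[179 + √24935953] ≈ (1/2)(179 + 4993.5912) = 2586.2956.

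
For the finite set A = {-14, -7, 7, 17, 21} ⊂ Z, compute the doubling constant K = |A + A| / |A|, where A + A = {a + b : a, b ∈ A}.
K = |A + A| / |A| = 14/5

Enumerate A + A = {a + b : a, b ∈ A}. With |A| = 5, there are |A|^2 = 25 ordered sum pairs; collecting distinct values, A + A = {-28, -21, -14, -7, 0, 3, 7, 10, 14, 24, 28, 34, 38, 42}, so |A + A| = 14. Thus K = 14/5. For comparison, the minimum possible |A + A| over all 5-element sets is 2·5 − 1 = 9 (so min K = 9/5), attained only by arithmetic progressions.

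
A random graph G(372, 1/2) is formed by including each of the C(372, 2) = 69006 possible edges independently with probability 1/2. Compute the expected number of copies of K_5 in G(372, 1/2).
E[# K_5] = C(372, 5) · (1/2)^C(5, 2) = 57784520304 / 2^10 = 3611532519/64 = 56430195.609375

For each 5-subset S of vertices (there are C(372, 5) = 57784520304 such S), let X_S = 1 if S induces a K_5 (all C(5, 2) = 10 edges present). Then P(X_S = 1) = (1/2)^10 = 1/1024. By linearity of expectation, E[# K_5] = C(372, 5) · (1/2)^10 = 57784520304 / 1024 = 3611532519/64 = 56430195.609375.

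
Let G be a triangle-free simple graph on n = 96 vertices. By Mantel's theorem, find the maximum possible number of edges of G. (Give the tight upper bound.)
ex(96, K_3) = ⌊96^2/4⌋ = 2304

Mantel (1907): a triangle-free graph on n vertices has at most ⌊n^2/4⌋ edges, with equality for the complete bipartite graph K_{⌊n/2⌋, ⌈n/2⌉}. For n = 96: ⌊96^2/4⌋ = ⌊9216/4⌋ = 2304. The extremal graph is K_{48, 48}, which has 48·48 = 2304 edges.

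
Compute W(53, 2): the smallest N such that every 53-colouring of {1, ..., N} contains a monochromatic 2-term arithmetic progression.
W(53, 2) = 53 + 1 = 54

A 2-term AP is any pair of integers, so a monochromatic 2-AP exists iff some colour is used at least twice. With 53 colours, the colouring i ↦ i on {1, ..., 53} uses each colour once, avoiding any monochromatic pair, so W(53, 2) > 53. For {1, ..., 54}, pigeonhole forces two integers of the same colour, which form a monochromatic 2-AP. Hence W(53, 2) = 54.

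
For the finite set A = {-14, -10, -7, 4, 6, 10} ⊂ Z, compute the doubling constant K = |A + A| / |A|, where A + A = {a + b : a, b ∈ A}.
K = |A + A| / |A| = 20/6 = 10/3

Enumerate A + A = {a + b : a, b ∈ A}. With |A| = 6, there are |A|^2 = 36 ordered sum pairs; collecting distinct values, A + A = {-28, -24, -21, -20, -17, -14, -10, -8, -6, -4, -3, -1, 0, 3, 8, 10, 12, 14, 16, 20}, so |A + A| = 20. Thus K = 20/6 = 10/3. For comparison, the minimum possible |A + A| over all 6-element sets is 2·6 − 1 = 11 (so min K = 11/6), attained only by arithmetic progressions.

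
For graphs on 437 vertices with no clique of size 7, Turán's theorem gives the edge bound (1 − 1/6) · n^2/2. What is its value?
Turán density bound = (5/6) · 437^2/2 = 954845/12 ≈ 79570.4167

Turán's theorem: ex(n, K_{r+1}) is achieved by the complete r-partite Turán graph T(n, r) with parts as balanced as possible, and is at most (1 − 1/r) · n^2/2. For r = 6, n = 437: the density bound is (5/6) · 190969/2 = 954845/12 ≈ 79570.4167. The integer-valued extremum is e(T(437, 6)) = 79570, which is strictly less than the density bound 954845/12 since 6 ∤ 437 (the parts of T(437, 6) cannot all be equal).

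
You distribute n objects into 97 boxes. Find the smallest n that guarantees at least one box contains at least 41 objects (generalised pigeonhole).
n = (41 − 1)·97 + 1 = 3881

By the generalised pigeonhole principle, to guarantee some box contains ≥ r objects we need more than (r − 1) · k objects total. Threshold: n = (r − 1) · k + 1. With r = 41 and k = 97: n = 40 · 97 + 1 = 3880 + 1 = 3881. For n = 3880 = 40 · 97, we can put exactly 40 objects in every box, avoiding 41 in any single one — so 3881 is tight.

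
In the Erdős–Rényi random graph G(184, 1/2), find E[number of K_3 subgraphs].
E[# K_3] = C(184, 3) · (1/2)^C(3, 2) = 1021384 / 2^3 = 127673

For each 3-subset S of vertices (there are C(184, 3) = 1021384 such S), let X_S = 1 if S induces a K_3 (all C(3, 2) = 3 edges present). Then P(X_S = 1) = (1/2)^3 = 1/8. By linearity of expectation, E[# K_3] = C(184, 3) · (1/2)^3 = 1021384 / 8 = 127673.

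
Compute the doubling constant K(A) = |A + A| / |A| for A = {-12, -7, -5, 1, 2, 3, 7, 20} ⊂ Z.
K = |A + A| / |A| = 30/8 = 15/4

Enumerate A + A = {a + b : a, b ∈ A}. With |A| = 8, there are |A|^2 = 64 ordered sum pairs; collecting distinct values, A + A = {-24, -19, -17, -14, -12, -11, -10, -9, -6, -5, -4, -3, -2, 0, 2, 3, 4, 5, 6, 8, 9, 10, 13, 14, 15, 21, 22, 23, 27, 40}, so |A + A| = 30. Thus K = 30/8 = 15/4. For comparison, the minimum possible |A + A| over all 8-element sets is 2·8 − 1 = 15 (so min K = 15/8), attained only by arithmetic progressions.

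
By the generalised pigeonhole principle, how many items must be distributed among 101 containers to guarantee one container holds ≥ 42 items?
n = (42 − 1)·101 + 1 = 4142

By the generalised pigeonhole principle, to guarantee some box contains ≥ r objects we need more than (r − 1) · k objects total. Threshold: n = (r − 1) · k + 1. With r = 42 and k = 101: n = 41 · 101 + 1 = 4141 + 1 = 4142. For n = 4141 = 41 · 101, we can put exactly 41 objects in every box, avoiding 42 in any single one — so 4142 is tight.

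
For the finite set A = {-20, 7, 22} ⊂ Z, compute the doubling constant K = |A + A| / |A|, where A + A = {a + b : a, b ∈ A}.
K = |A + A| / |A| = 6/3 = 2

Enumerate A + A = {a + b : a, b ∈ A}. With |A| = 3, there are |A|^2 = 9 ordered sum pairs; collecting distinct values, A + A = {-40, -13, 2, 14, 29, 44}, so |A + A| = 6. Thus K = 6/3 = 2. For comparison, the minimum possible |A + A| over all 3-element sets is 2·3 − 1 = 5 (so min K = 5/3), attained only by arithmetic progressions.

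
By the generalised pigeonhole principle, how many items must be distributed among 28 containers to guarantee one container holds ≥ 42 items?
n = (42 − 1)·28 + 1 = 1149

By the generalised pigeonhole principle, to guarantee some box contains ≥ r objects we need more than (r − 1) · k objects total. Threshold: n = (r − 1) · k + 1. With r = 42 and k = 28: n = 41 · 28 + 1 = 1148 + 1 = 1149. For n = 1148 = 41 · 28, we can put exactly 41 objects in every box, avoiding 42 in any single one — so 1149 is tight.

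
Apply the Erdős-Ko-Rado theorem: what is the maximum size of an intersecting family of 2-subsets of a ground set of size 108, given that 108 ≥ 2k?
max |F| = C(107, 1) = 107

The Erdős-Ko-Rado theorem states: for n ≥ 2k, an intersecting family of k-subsets of an n-element set has size at most C(n − 1, k − 1), with equality for 'star' families {A ⊆ [n] : |A| = k, i ∈ A} (fix an element i). For n = 108, k = 2: C(107, 1) = 107.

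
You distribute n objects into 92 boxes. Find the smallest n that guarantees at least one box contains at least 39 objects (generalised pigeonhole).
n = (39 − 1)·92 + 1 = 3497

By the generalised pigeonhole principle, to guarantee some box contains ≥ r objects we need more than (r − 1) · k objects total. Threshold: n = (r − 1) · k + 1. With r = 39 and k = 92: n = 38 · 92 + 1 = 3496 + 1 = 3497. For n = 3496 = 38 · 92, we can put exactly 38 objects in every box, avoiding 39 in any single one — so 3497 is tight.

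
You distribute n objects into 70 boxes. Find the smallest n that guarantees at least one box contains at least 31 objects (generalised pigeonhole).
n = (31 − 1)·70 + 1 = 2101

By the generalised pigeonhole principle, to guarantee some box contains ≥ r objects we need more than (r − 1) · k objects total. Threshold: n = (r − 1) · k + 1. With r = 31 and k = 70: n = 30 · 70 + 1 = 2100 + 1 = 2101. For n = 2100 = 30 · 70, we can put exactly 30 objects in every box, avoiding 31 in any single one — so 2101 is tight.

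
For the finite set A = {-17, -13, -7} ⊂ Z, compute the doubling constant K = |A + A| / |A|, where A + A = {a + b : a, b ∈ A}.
K = |A + A| / |A| = 6/3 = 2

Enumerate A + A = {a + b : a, b ∈ A}. With |A| = 3, there are |A|^2 = 9 ordered sum pairs; collecting distinct values, A + A = {-34, -30, -26, -24, -20, -14}, so |A + A| = 6. Thus K = 6/3 = 2. For comparison, the minimum possible |A + A| over all 3-element sets is 2·3 − 1 = 5 (so min K = 5/3), attained only by arithmetic progressions.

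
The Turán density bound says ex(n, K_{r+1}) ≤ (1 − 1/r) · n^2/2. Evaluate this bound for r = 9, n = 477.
Turán density bound = (8/9) · 477^2/2 = 101124

Turán's theorem: ex(n, K_{r+1}) is achieved by the complete r-partite Turán graph T(n, r) with parts as balanced as possible, and is at most (1 − 1/r) · n^2/2. For r = 9, n = 477: the density bound is (8/9) · 227529/2 = 101124. Since 9 ∣ 477, the Turán graph T(477, 9) has parts of equal size 53, and its edge count e(T(477, 9)) = 101124 attains the density bound exactly.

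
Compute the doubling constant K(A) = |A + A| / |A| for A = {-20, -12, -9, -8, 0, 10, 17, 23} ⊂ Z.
K = |A + A| / |A| = 35/8

Enumerate A + A = {a + b : a, b ∈ A}. With |A| = 8, there are |A|^2 = 64 ordered sum pairs; collecting distinct values, A + A = {-40, -32, -29, -28, -24, -21, -20, -18, -17, -16, -12, -10, -9, -8, -3, -2, 0, 1, 2, 3, 5, 8, 9, 10, 11, 14, 15, 17, 20, 23, 27, 33, 34, 40, 46}, so |A + A| = 35. Thus K = 35/8. For comparison, the minimum possible |A + A| over all 8-element sets is 2·8 − 1 = 15 (so min K = 15/8), attained only by arithmetic progressions.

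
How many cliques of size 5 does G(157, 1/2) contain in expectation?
E[# K_5] = C(157, 5) · (1/2)^C(5, 2) = 745395651 / 2^10 ≈ 727925.440430

For each 5-subset S of vertices (there are C(157, 5) = 745395651 such S), let X_S = 1 if S induces a K_5 (all C(5, 2) = 10 edges present). Then P(X_S = 1) = (1/2)^10 = 1/1024. By linearity of expectation, E[# K_5] = C(157, 5) · (1/2)^10 = 745395651 / 1024 ≈ 727925.440430.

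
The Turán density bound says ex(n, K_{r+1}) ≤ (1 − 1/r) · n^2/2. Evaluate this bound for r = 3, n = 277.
Turán density bound = (2/3) · 277^2/2 = 76729/3 ≈ 25576.3333

Turán's theorem: ex(n, K_{r+1}) is achieved by the complete r-partite Turán graph T(n, r) with parts as balanced as possible, and is at most (1 − 1/r) · n^2/2. For r = 3, n = 277: the density bound is (2/3) · 76729/2 = 76729/3 ≈ 25576.3333. The integer-valued extremum is e(T(277, 3)) = 25576, which is strictly less than the density bound 76729/3 since 3 ∤ 277 (the parts of T(277, 3) cannot all be equal).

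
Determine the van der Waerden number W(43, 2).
W(43, 2) = 43 + 1 = 44

A 2-term AP is any pair of integers, so a monochromatic 2-AP exists iff some colour is used at least twice. With 43 colours, the colouring i ↦ i on {1, ..., 43} uses each colour once, avoiding any monochromatic pair, so W(43, 2) > 43. For {1, ..., 44}, pigeonhole forces two integers of the same colour, which form a monochromatic 2-AP. Hence W(43, 2) = 44.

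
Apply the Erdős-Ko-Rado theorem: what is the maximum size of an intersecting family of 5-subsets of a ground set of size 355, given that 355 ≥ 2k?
max |F| = C(354, 4) = 643304376

Erdős-Ko-Rado (1961): when n ≥ 2k, max |F| = C(n−1, k−1). The bound is attained by the star {A : i ∈ A} for any fixed i ∈ [n]. Here C(355−1, 5−1) = C(354, 4) = 643304376.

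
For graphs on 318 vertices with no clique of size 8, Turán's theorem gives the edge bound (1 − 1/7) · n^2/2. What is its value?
Turán density bound = (6/7) · 318^2/2 = 303372/7 ≈ 43338.8571

Turán's theorem: ex(n, K_{r+1}) is achieved by the complete r-partite Turán graph T(n, r) with parts as balanced as possible, and is at most (1 − 1/r) · n^2/2. For r = 7, n = 318: the density bound is (6/7) · 101124/2 = 303372/7 ≈ 43338.8571. The integer-valued extremum is e(T(318, 7)) = 43338, which is strictly less than the density bound 303372/7 since 7 ∤ 318 (the parts of T(318, 7) cannot all be equal).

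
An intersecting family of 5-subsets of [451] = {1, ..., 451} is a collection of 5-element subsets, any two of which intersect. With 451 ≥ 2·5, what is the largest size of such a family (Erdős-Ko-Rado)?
max |F| = C(450, 4) = 1685905200

The Erdős-Ko-Rado theorem states: for n ≥ 2k, an intersecting family of k-subsets of an n-element set has size at most C(n − 1, k − 1), with equality for 'star' families {A ⊆ [n] : |A| = k, i ∈ A} (fix an element i). For n = 451, k = 5: C(450, 4) = 1685905200.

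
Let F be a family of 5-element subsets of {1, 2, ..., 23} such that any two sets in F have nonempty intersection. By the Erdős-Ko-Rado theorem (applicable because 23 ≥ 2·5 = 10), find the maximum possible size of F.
max |F| = C(22, 4) = 7315

Erdős-Ko-Rado (1961): when n ≥ 2k, max |F| = C(n−1, k−1). The bound is attained by the star {A : i ∈ A} for any fixed i ∈ [n]. Here C(23−1, 5−1) = C(22, 4) = 7315.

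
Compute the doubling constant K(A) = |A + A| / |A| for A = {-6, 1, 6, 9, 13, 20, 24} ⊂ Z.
K = |A + A| / |A| = 23/7

Enumerate A + A = {a + b : a, b ∈ A}. With |A| = 7, there are |A|^2 = 49 ordered sum pairs; collecting distinct values, A + A = {-12, -5, 0, 2, 3, 7, 10, 12, 14, 15, 18, 19, 21, 22, 25, 26, 29, 30, 33, 37, 40, 44, 48}, so |A + A| = 23. Thus K = 23/7. For comparison, the minimum possible |A + A| over all 7-element sets is 2·7 − 1 = 13 (so min K = 13/7), attained only by arithmetic progressions.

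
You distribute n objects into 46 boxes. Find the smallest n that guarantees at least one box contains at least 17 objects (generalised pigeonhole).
n = (17 − 1)·46 + 1 = 737

By the generalised pigeonhole principle, to guarantee some box contains ≥ r objects we need more than (r − 1) · k objects total. Threshold: n = (r − 1) · k + 1. With r = 17 and k = 46: n = 16 · 46 + 1 = 736 + 1 = 737. For n = 736 = 16 · 46, we can put exactly 16 objects in every box, avoiding 17 in any single one — so 737 is tight.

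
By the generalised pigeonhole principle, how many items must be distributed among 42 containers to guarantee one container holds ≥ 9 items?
n = (9 − 1)·42 + 1 = 337

By the generalised pigeonhole principle, to guarantee some box contains ≥ r objects we need more than (r − 1) · k objects total. Threshold: n = (r − 1) · k + 1. With r = 9 and k = 42: n = 8 · 42 + 1 = 336 + 1 = 337. For n = 336 = 8 · 42, we can put exactly 8 objects in every box, avoiding 9 in any single one — so 337 is tight.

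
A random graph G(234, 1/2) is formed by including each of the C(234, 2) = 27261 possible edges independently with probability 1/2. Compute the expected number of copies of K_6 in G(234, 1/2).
E[# K_6] = C(234, 6) · (1/2)^C(6, 2) = 213748248714 / 2^15 = 106874124357/16384 ≈ 6523078.879211

For each 6-subset S of vertices (there are C(234, 6) = 213748248714 such S), let X_S = 1 if S induces a K_6 (all C(6, 2) = 15 edges present). Then P(X_S = 1) = (1/2)^15 = 1/32768. By linearity of expectation, E[# K_6] = C(234, 6) · (1/2)^15 = 213748248714 / 32768 = 106874124357/16384 ≈ 6523078.879211.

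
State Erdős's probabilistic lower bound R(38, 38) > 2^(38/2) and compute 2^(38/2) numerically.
2^(38/2) = 524288; so R(38, 38) > 524288

Colour each edge of K_n uniformly at random with red/blue. The expected number of monochromatic K_38 is C(n, 38) · 2 · 2^(−C(38,2)). If C(n, 38) · 2^(1 − C(38,2)) < 1, then with positive probability no monochromatic K_38 exists, so R(38, 38) > n. The standard estimate C(n, 38) ≤ n^38/38! shows this inequality holds whenever n ≤ 2^(38/2) (since 38! · 2^(C(38,2) − 1) > 2^(38^2/2) ≥ n^38). Hence R(38, 38) > 2^(38/2) = 524288.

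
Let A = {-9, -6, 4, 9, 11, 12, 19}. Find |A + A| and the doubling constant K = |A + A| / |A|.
K = |A + A| / |A| = 25/7

Enumerate A + A = {a + b : a, b ∈ A}. With |A| = 7, there are |A|^2 = 49 ordered sum pairs; collecting distinct values, A + A = {-18, -15, -12, -5, -2, 0, 2, 3, 5, 6, 8, 10, 13, 15, 16, 18, 20, 21, 22, 23, 24, 28, 30, 31, 38}, so |A + A| = 25. Thus K = 25/7. For comparison, the minimum possible |A + A| over all 7-element sets is 2·7 − 1 = 13 (so min K = 13/7), attained only by arithmetic progressions.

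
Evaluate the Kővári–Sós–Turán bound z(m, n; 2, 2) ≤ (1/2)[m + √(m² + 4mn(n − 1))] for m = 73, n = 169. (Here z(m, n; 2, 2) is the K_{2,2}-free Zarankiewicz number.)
z(73, 169; 2, 2) ≤ (1/2)[73 + √(73² + 4·73·169·168)] = (1/2)[73 + √8295793] = 1476.6209

Kővári–Sós–Turán: let r_1, ..., r_73 be the row sums and z = Σ r_i the total number of 1s. Each pair of columns can share at most one row with both entries 1 (else a 2×2 all-ones block appears), so Σ_i C(r_i, 2) ≤ C(169, 2) = 14196. By convexity Σ_i C(r_i, 2) ≥ 73·C(z/73, 2) = z(z − 73)/(2·73), giving z² − 73z − 73·169·168 ≤ 0 and hence z ≤ (1/2)[73 + √(5329 + 4·2072616)] = (1/2)[73 + √8295793] ≈ (1/2)(73 + 2880.2418) = 1476.6209.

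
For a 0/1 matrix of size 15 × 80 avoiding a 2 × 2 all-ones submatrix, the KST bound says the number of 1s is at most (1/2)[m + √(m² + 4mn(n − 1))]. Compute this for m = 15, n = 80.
z(15, 80; 2, 2) ≤ (1/2)[15 + √(15² + 4·15·80·79)] = (1/2)[15 + √379425] = 315.4874

Kővári–Sós–Turán: let r_1, ..., r_15 be the row sums and z = Σ r_i the total number of 1s. Each pair of columns can share at most one row with both entries 1 (else a 2×2 all-ones block appears), so Σ_i C(r_i, 2) ≤ C(80, 2) = 3160. By convexity Σ_i C(r_i, 2) ≥ 15·C(z/15, 2) = z(z − 15)/(2·15), giving z² − 15z − 15·80·79 ≤ 0 and hence z ≤ (1/2)[15 + √(225 + 4·94800)] = (1/2)[15 + √379425] ≈ (1/2)(15 + 615.9748) = 315.4874.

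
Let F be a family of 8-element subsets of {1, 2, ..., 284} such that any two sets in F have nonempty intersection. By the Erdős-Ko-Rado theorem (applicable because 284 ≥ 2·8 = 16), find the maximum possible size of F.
max |F| = C(283, 7) = 26766903111198

Erdős-Ko-Rado (1961): when n ≥ 2k, max |F| = C(n−1, k−1). The bound is attained by the star {A : i ∈ A} for any fixed i ∈ [n]. Here C(284−1, 8−1) = C(283, 7) = 26766903111198.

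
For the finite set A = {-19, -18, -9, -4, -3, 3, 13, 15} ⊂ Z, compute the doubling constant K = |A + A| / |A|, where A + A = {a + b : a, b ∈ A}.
K = |A + A| / |A| = 32/8 = 4

Enumerate A + A = {a + b : a, b ∈ A}. With |A| = 8, there are |A|^2 = 64 ordered sum pairs; collecting distinct values, A + A = {-38, -37, -36, -28, -27, -23, -22, -21, -18, -16, -15, -13, -12, -8, -7, -6, -5, -4, -3, -1, 0, 4, 6, 9, 10, 11, 12, 16, 18, 26, 28, 30}, so |A + A| = 32. Thus K = 32/8 = 4. For comparison, the minimum possible |A + A| over all 8-element sets is 2·8 − 1 = 15 (so min K = 15/8), attained only by arithmetic progressions.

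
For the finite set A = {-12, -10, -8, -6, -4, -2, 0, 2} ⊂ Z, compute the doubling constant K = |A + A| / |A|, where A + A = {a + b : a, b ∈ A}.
K = |A + A| / |A| = 15/8

Enumerate A + A = {a + b : a, b ∈ A}. With |A| = 8, there are |A|^2 = 64 ordered sum pairs; collecting distinct values, A + A = {-24, -22, -20, -18, -16, -14, -12, -10, -8, -6, -4, -2, 0, 2, 4}, so |A + A| = 15. Thus K = 15/8. Here |A + A| = 2|A| − 1 = 15, the minimum possible — so K = 15/8 is minimal, which holds iff A is an arithmetic progression.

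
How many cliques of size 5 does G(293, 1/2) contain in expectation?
E[# K_5] = C(293, 5) · (1/2)^C(5, 2) = 17388337273 / 2^10 ≈ 16980798.118164

For each 5-subset S of vertices (there are C(293, 5) = 17388337273 such S), let X_S = 1 if S induces a K_5 (all C(5, 2) = 10 edges present). Then P(X_S = 1) = (1/2)^10 = 1/1024. By linearity of expectation, E[# K_5] = C(293, 5) · (1/2)^10 = 17388337273 / 1024 ≈ 16980798.118164.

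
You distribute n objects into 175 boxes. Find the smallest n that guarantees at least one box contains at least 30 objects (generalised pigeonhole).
n = (30 − 1)·175 + 1 = 5076

By the generalised pigeonhole principle, to guarantee some box contains ≥ r objects we need more than (r − 1) · k objects total. Threshold: n = (r − 1) · k + 1. With r = 30 and k = 175: n = 29 · 175 + 1 = 5075 + 1 = 5076. For n = 5075 = 29 · 175, we can put exactly 29 objects in every box, avoiding 30 in any single one — so 5076 is tight.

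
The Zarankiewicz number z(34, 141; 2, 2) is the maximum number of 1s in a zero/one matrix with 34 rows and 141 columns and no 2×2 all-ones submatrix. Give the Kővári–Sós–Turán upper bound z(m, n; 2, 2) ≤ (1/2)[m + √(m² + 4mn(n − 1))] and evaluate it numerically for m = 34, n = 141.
z(34, 141; 2, 2) ≤ (1/2)[34 + √(34² + 4·34·141·140)] = (1/2)[34 + √2685796] = 836.4199

Kővári–Sós–Turán: let r_1, ..., r_34 be the row sums and z = Σ r_i the total number of 1s. Each pair of columns can share at most one row with both entries 1 (else a 2×2 all-ones block appears), so Σ_i C(r_i, 2) ≤ C(141, 2) = 9870. By convexity Σ_i C(r_i, 2) ≥ 34·C(z/34, 2) = z(z − 34)/(2·34), giving z² − 34z − 34·141·140 ≤ 0 and hence z ≤ (1/2)[34 + √(1156 + 4·671160)] = (1/2)[34 + √2685796] ≈ (1/2)(34 + 1638.8398) = 836.4199.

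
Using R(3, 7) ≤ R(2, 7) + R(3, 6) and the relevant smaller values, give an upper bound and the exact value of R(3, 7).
R(3, 7) ≤ R(2, 7) + R(3, 6) = 7 + 18 = 25; exact value R(3, 7) = 23.

The Erdős–Szekeres recurrence R(r, s) ≤ R(r−1, s) + R(r, s−1) applied to (r, s) = (3, 7) gives
  R(3, 7) ≤ R(2, 7) + R(3, 6) = 7 + 18 = 25.
(Recall R(2, k) = k and R is symmetric.) The recurrence is not tight here (it gives 25, but the exact value is R(3, 7) = 23); the tight upper bound requires a sharper argument than the simple recurrence, combined with a lower-bound construction on K_{22}.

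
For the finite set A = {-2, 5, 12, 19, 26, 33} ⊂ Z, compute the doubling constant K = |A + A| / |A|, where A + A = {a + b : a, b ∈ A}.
K = |A + A| / |A| = 11/6

Enumerate A + A = {a + b : a, b ∈ A}. With |A| = 6, there are |A|^2 = 36 ordered sum pairs; collecting distinct values, A + A = {-4, 3, 10, 17, 24, 31, 38, 45, 52, 59, 66}, so |A + A| = 11. Thus K = 11/6. Here |A + A| = 2|A| − 1 = 11, the minimum possible — so K = 11/6 is minimal, which holds iff A is an arithmetic progression.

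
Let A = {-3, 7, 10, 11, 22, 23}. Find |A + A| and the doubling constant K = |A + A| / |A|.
K = |A + A| / |A| = 19/6

Enumerate A + A = {a + b : a, b ∈ A}. With |A| = 6, there are |A|^2 = 36 ordered sum pairs; collecting distinct values, A + A = {-6, 4, 7, 8, 14, 17, 18, 19, 20, 21, 22, 29, 30, 32, 33, 34, 44, 45, 46}, so |A + A| = 19. Thus K = 19/6. For comparison, the minimum possible |A + A| over all 6-element sets is 2·6 − 1 = 11 (so min K = 11/6), attained only by arithmetic progressions.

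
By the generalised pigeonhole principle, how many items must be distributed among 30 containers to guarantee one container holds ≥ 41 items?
n = (41 − 1)·30 + 1 = 1201

By the generalised pigeonhole principle, to guarantee some box contains ≥ r objects we need more than (r − 1) · k objects total. Threshold: n = (r − 1) · k + 1. With r = 41 and k = 30: n = 40 · 30 + 1 = 1200 + 1 = 1201. For n = 1200 = 40 · 30, we can put exactly 40 objects in every box, avoiding 41 in any single one — so 1201 is tight.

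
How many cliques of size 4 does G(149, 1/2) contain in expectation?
E[# K_4] = C(149, 4) · (1/2)^C(4, 2) = 19720001 / 2^6 = 308125.015625

For each 4-subset S of vertices (there are C(149, 4) = 19720001 such S), let X_S = 1 if S induces a K_4 (all C(4, 2) = 6 edges present). Then P(X_S = 1) = (1/2)^6 = 1/64. By linearity of expectation, E[# K_4] = C(149, 4) · (1/2)^6 = 19720001 / 64 = 308125.015625.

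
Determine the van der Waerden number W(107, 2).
W(107, 2) = 107 + 1 = 108

A 2-term AP is any pair of integers, so a monochromatic 2-AP exists iff some colour is used at least twice. With 107 colours, the colouring i ↦ i on {1, ..., 107} uses each colour once, avoiding any monochromatic pair, so W(107, 2) > 107. For {1, ..., 108}, pigeonhole forces two integers of the same colour, which form a monochromatic 2-AP. Hence W(107, 2) = 108.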